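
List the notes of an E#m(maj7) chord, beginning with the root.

E#m(maj7) is a minor-major seventh built on E♯.
root → E♯
3rd (minor 3rd) → G♯
5th (perfect 5th) → B♯
7th (major 7th) → D𝄪

E♯, G♯, B♯, D𝄪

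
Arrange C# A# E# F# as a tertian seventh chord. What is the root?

F#

Arranged so that each adjacent pair is a third by letter name: F# – A# – C# – E#.
The bottom of that stack, F#, is the root (this is F# major seventh).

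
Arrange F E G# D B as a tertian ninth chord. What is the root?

Arranged so that each adjacent pair is a third by letter name: E – G# – B – D – F.
The bottom of that stack, E, is the root (this is E dominant seventh flat nine).

E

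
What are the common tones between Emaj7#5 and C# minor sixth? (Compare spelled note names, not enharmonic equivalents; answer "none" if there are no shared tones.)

Emaj7#5: E G# B# D#
C# minor sixth: C# E G# A#
Common to both → E, G#.

E  G#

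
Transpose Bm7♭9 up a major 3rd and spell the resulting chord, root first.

D# F# A# C# E

B up a major 3rd → D#. New chord: D# minor seventh flat nine.
Root: D#
Minor 3rd (3rd): F#
Perfect 5th (5th): A#
Minor 7th (7th): C#
Minor 9th (9th): E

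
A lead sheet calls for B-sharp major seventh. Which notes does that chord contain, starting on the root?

Root B-sharp, quality major seventh:
Root: B-sharp
Major 3rd (3rd): D-double-sharp
Perfect 5th (5th): F-double-sharp
Major 7th (7th): A-double-sharp

B-sharp, D-double-sharp, F-double-sharp, A-double-sharp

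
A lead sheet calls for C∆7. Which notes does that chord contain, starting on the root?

Root C, quality major seventh:
Root: C
Major 3rd (3rd): E
Perfect 5th (5th): G
Major 7th (7th): B

C E G B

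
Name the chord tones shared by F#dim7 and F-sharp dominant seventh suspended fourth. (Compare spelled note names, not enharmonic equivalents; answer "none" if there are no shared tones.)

F#

F#dim7 = F#, A, C, Eb.
F-sharp dominant seventh suspended fourth = F#, B, C#, E.
Shared: F#.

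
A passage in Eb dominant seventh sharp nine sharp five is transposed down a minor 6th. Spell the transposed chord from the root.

G – B – D-sharp – F – A-sharp

A minor 6th down from E-flat is G, so the new chord is G dominant seventh sharp nine sharp five.
- root: G
- major 3rd: B
- augmented 5th: D-sharp
- minor 7th: F
- augmented 9th: A-sharp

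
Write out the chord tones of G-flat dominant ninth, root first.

G-flat B-flat D-flat F-flat A-flat

G-flat dominant ninth: dominant ninth on G-flat.
Root: G-flat
Major 3rd (3rd): B-flat
Perfect 5th (5th): D-flat
Minor 7th (7th): F-flat
Major 9th (9th): A-flat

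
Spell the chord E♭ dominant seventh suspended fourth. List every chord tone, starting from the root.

E♭ dominant seventh suspended fourth is a dominant seventh suspended fourth built on Eb.
root → Eb
4th (perfect 4th) → Ab
5th (perfect 5th) → Bb
7th (minor 7th) → Db

Eb, Ab, Bb, Db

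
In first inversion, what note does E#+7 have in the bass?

E#+7 in root position is E#–G##–B##–D#.
First inversion places the third in the bass, which is G##.

G##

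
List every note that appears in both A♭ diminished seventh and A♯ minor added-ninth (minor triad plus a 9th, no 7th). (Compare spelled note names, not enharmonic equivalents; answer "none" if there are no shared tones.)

A♭ diminished seventh = A-flat, C-flat, E-double-flat, G-double-flat.
A♯ minor added-ninth = A-sharp, C-sharp, E-sharp, B-sharp.
Shared: none.

none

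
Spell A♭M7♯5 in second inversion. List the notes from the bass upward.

A♭M7♯5 = Ab–C–E–G; second inversion → fifth (E) lowest.

E G Ab C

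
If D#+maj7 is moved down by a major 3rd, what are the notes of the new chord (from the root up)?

B – D# – F## – A#

A major 3rd down from D# is B, so the new chord is B augmented major seventh.
root → B
3rd (major 3rd) → D#
5th (augmented 5th) → F##
7th (major 7th) → A#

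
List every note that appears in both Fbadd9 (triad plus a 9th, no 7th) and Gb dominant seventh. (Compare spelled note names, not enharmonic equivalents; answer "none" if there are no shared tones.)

Fbadd9 = Fb, Ab, Cb, Gb.
Gb dominant seventh = Gb, Bb, Db, Fb.
Shared: Fb, Gb.

Fb, Gb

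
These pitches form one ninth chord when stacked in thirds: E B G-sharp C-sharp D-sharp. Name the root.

C-sharp

Arranged so that each adjacent pair is a third by letter name: C-sharp – E – G-sharp – B – D-sharp.
The bottom of that stack, C-sharp, is the root (this is C-sharp minor ninth).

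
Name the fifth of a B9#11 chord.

F♯

Root of B9#11 = B. The 5th is a perfect 5th: B up a perfect 5th → F♯.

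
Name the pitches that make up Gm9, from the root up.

Gm9 is a minor ninth built on G.
G — root
B♭ — minor 3rd
D — perfect 5th
F — minor 7th
A — major 9th

G  B♭  D  F  A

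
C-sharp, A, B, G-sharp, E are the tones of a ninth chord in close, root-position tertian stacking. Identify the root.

A

Stacking in thirds gives A – C-sharp – E – G-sharp – B, so A is the root — A major ninth.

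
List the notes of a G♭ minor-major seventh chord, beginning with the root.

G-flat, B-double-flat, D-flat, F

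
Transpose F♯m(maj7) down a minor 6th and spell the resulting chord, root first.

Transposed root: F# → A# (minor 6th down). So we spell A# minor-major seventh:
Root: A#
Minor 3rd (3rd): C#
Perfect 5th (5th): E#
Major 7th (7th): G##

A#, C#, E#, G##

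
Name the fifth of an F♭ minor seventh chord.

Cb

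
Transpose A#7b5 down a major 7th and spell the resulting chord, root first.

B, D#, F, A

Transposed root: A# → B (major 7th down). So we spell B dominant seventh flat five:
- root: B
- major 3rd: D#
- diminished 5th: F
- minor 7th: A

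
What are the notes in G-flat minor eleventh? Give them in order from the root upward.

Root Gb, quality minor eleventh:
root → Gb
3rd (minor 3rd) → Bbb
5th (perfect 5th) → Db
7th (minor 7th) → Fb
9th (major 9th) → Ab
11th (perfect 11th) → Cb

Gb Bbb Db Fb Ab Cb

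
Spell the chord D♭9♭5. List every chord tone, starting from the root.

D♭, F, A𝄫, C♭, E♭

D♭9♭5 is a dominant ninth flat five built on D♭.
- root: D♭
- major 3rd: F
- diminished 5th: A𝄫
- minor 7th: C♭
- major 9th: E♭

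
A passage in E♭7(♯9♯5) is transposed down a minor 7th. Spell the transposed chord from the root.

A minor 7th down from Eb is F, so the new chord is F dominant seventh sharp nine sharp five.
F — root
A — major 3rd
C# — augmented 5th
Eb — minor 7th
G# — augmented 9th

F, A, C#, Eb, G#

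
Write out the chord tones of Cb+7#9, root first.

Cb  Eb  G  Bbb  D

Cb+7#9: dominant seventh sharp nine sharp five on Cb.
Cb — root
Eb — major 3rd
G — augmented 5th
Bbb — minor 7th
D — augmented 9th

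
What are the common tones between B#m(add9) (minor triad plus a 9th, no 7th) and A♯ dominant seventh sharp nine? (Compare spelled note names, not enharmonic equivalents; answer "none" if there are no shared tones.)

C𝄪

B#m(add9): B♯ D♯ F𝄪 C𝄪
A♯ dominant seventh sharp nine: A♯ C𝄪 E♯ G♯ B𝄪
Common to both → C𝄪.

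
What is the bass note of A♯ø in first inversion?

A♯ø in root position is A#–C#–E–G#.
First inversion places the third in the bass, which is C#.

C#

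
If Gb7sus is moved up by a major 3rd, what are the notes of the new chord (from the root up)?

Bb Eb F Ab

Gb up a major 3rd → Bb. New chord: Bb dominant seventh suspended fourth.
Bb — root
Eb — perfect 4th
F — perfect 5th
Ab — minor 7th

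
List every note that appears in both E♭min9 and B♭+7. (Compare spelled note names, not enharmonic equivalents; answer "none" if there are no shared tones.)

Bb

E♭min9: Eb Gb Bb Db F
B♭+7: Bb D F# Ab
Common to both → Bb.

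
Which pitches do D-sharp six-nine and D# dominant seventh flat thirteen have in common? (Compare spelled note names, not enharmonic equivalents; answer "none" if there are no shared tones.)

D-sharp six-nine: D-sharp F-double-sharp A-sharp B-sharp E-sharp
D# dominant seventh flat thirteen: D-sharp F-double-sharp A-sharp C-sharp B
Common to both → D-sharp, F-double-sharp, A-sharp.

D-sharp, F-double-sharp, A-sharp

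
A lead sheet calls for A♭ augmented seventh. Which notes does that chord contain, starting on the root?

Root Ab, quality augmented seventh:
Root: Ab
Major 3rd (3rd): C
Augmented 5th (5th): E
Minor 7th (7th): Gb

Ab C E Gb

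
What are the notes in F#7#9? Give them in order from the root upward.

F#  A#  C#  E  G##

F#7#9: dominant seventh sharp nine on F#.
Root: F#
Major 3rd (3rd): A#
Perfect 5th (5th): C#
Minor 7th (7th): E
Augmented 9th (9th): G##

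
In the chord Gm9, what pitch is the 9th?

Gm9 is built on G; its 9th is a major 9th above the root.
A second above G uses the letter A, and the major 9th above G is A.

A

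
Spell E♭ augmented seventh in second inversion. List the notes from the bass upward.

B, D♭, E♭, G

In root position, E♭ augmented seventh is E♭–G–B–D♭.
Second inversion puts the fifth (B) in the bass.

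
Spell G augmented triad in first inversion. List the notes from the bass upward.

B – D-sharp – G

G augmented triad = G–B–D-sharp; first inversion → third (B) lowest.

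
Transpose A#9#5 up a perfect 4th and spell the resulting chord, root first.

D♯ F𝄪 A𝄪 C♯ E♯

A perfect 4th up from A♯ is D♯, so the new chord is D♯ dominant ninth sharp five.
- root: D♯
- major 3rd: F𝄪
- augmented 5th: A𝄪
- minor 7th: C♯
- major 9th: E♯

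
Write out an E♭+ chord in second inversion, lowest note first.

B – Eb – G

E♭+ = Eb–G–B; second inversion → fifth (B) lowest.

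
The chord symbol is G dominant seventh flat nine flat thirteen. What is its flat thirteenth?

G dominant seventh flat nine flat thirteen is built on G; its 13th is a minor 13th above the root.
A sixth above G uses the letter E, and the minor 13th above G is E-flat.

E-flat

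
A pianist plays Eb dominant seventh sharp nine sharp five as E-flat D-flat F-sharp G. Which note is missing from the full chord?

The full Eb dominant seventh sharp nine sharp five chord is E-flat, G, B, D-flat, F-sharp.
Comparing with the voicing, the augmented 5th (5th) — B — is absent.

B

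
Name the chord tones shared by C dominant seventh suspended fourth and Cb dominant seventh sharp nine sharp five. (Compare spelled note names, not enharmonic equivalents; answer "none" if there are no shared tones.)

G

C dominant seventh suspended fourth: C F G Bb
Cb dominant seventh sharp nine sharp five: Cb Eb G Bbb D
Common to both → G.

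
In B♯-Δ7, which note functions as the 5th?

F𝄪

B♯-Δ7 is built on B♯; its 5th is a perfect 5th above the root.
A fifth above B uses the letter F, and the perfect 5th above B♯ is F𝄪.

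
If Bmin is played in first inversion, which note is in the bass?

Bmin = B–D–F#. First inversion → third in the bass = D.

D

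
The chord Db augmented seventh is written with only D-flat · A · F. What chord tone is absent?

C-flat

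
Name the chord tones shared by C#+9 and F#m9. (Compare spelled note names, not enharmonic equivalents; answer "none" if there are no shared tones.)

C#+9: C♯ E♯ G𝄪 B D♯
F#m9: F♯ A C♯ E G♯
Common to both → C♯.

C♯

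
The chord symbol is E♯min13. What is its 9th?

E♯min13 is built on E#; its 9th is a major 9th above the root.
A second above E uses the letter F, and the major 9th above E# is F##.

F##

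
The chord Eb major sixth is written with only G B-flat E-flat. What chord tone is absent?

Eb major sixth = E-flat, G, B-flat, C. The voicing lacks the 6th (major 6th), C.

C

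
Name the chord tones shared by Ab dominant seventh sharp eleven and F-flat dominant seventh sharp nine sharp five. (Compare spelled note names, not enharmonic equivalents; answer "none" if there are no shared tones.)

A-flat – C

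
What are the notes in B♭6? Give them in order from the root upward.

Root Bb, quality major sixth:
Root: Bb
Major 3rd (3rd): D
Perfect 5th (5th): F
Major 6th (6th): G

Bb, D, F, G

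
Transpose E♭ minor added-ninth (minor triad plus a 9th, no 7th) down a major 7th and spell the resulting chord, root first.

F-flat A-double-flat C-flat G-flat

E-flat down a major 7th → F-flat. New chord: F-flat minor added-ninth.
F-flat — root
A-double-flat — minor 3rd
C-flat — perfect 5th
G-flat — major 9th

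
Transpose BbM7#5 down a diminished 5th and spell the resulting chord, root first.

E, G#, B#, D#

A diminished 5th down from Bb is E, so the new chord is E augmented major seventh.
- root: E
- major 3rd: G#
- augmented 5th: B#
- major 7th: D#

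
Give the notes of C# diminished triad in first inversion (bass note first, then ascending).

E, G, C♯

In root position, C# diminished triad is C♯–E–G.
First inversion puts the third (E) in the bass.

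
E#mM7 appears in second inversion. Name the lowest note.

B#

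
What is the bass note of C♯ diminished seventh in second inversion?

C♯ diminished seventh = C#–E–G–Bb. Second inversion → fifth in the bass = G.

G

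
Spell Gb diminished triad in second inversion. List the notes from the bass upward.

D𝄫, G♭, B𝄫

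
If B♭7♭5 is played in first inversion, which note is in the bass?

B♭7♭5 in root position is Bb–D–Fb–Ab.
First inversion places the third in the bass, which is D.

D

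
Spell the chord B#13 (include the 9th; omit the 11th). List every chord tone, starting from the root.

B♯  D𝄪  F𝄪  A♯  C𝄪  G𝄪

B#13: dominant thirteenth on B♯.
- root: B♯
- major 3rd: D𝄪
- perfect 5th: F𝄪
- minor 7th: A♯
- major 9th: C𝄪
- major 13th: G𝄪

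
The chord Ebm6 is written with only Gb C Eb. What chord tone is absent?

Bb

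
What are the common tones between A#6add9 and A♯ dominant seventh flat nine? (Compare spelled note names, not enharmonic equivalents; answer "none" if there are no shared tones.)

A#, C##, E#

A#6add9: A# C## E# F## B#
A♯ dominant seventh flat nine: A# C## E# G# B
Common to both → A#, C##, E#.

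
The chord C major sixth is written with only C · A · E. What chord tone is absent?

G

The full C major sixth chord is C, E, G, A.
Comparing with the voicing, the perfect 5th (5th) — G — is absent.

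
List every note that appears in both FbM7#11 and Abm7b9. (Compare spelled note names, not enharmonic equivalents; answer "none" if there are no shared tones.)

A♭  C♭  E♭

FbM7#11 = F♭, A♭, C♭, E♭, B♭.
Abm7b9 = A♭, C♭, E♭, G♭, B𝄫.
Shared: A♭, C♭, E♭.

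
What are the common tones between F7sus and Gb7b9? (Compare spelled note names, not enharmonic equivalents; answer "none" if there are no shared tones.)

B♭

F7sus: F B♭ C E♭
Gb7b9: G♭ B♭ D♭ F♭ A𝄫
Common to both → B♭.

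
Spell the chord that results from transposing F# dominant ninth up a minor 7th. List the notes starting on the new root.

Transposed root: F-sharp → E (minor 7th up). So we spell E dominant ninth:
- root: E
- major 3rd: G-sharp
- perfect 5th: B
- minor 7th: D
- major 9th: F-sharp

E – G-sharp – B – D – F-sharp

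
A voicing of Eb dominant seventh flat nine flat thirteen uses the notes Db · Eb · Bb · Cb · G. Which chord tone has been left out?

Fb

The full Eb dominant seventh flat nine flat thirteen chord is Eb, G, Bb, Db, Fb, Cb.
Comparing with the voicing, the minor 9th (9th) — Fb — is absent.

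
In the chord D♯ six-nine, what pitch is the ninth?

E♯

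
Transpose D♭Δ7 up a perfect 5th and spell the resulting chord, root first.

Ab, C, Eb, G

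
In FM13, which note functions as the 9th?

G

Root of FM13 = F. The 9th is a major 9th: F up a major 9th → G.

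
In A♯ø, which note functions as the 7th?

G#

A♯ø is built on A#; its 7th is a minor 7th above the root.
A seventh above A uses the letter G, and the minor 7th above A# is G#.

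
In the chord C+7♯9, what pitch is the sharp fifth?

G#

Root of C+7♯9 = C. The 5th is an augmented 5th: C up an augmented 5th → G#.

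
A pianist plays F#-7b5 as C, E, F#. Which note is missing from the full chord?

The full F#-7b5 chord is F#, A, C, E.
Comparing with the voicing, the minor 3rd (3rd) — A — is absent.

A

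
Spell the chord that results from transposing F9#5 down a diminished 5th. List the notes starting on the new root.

Transposed root: F → B (diminished 5th down). So we spell B dominant ninth sharp five:
- root: B
- major 3rd: D#
- augmented 5th: F##
- minor 7th: A
- major 9th: C#

B  D#  F##  A  C#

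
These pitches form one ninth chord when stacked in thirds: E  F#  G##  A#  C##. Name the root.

F#

Arranged so that each adjacent pair is a third by letter name: F# – A# – C## – E – G##.
The bottom of that stack, F#, is the root (this is F# dominant seventh sharp nine sharp five).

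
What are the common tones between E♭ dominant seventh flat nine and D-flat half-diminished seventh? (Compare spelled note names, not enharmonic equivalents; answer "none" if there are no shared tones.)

E♭ dominant seventh flat nine: E-flat G B-flat D-flat F-flat
D-flat half-diminished seventh: D-flat F-flat A-double-flat C-flat
Common to both → D-flat, F-flat.

D-flat  F-flat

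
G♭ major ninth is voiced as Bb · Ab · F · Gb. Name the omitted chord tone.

Db

The full G♭ major ninth chord is Gb, Bb, Db, F, Ab.
Comparing with the voicing, the perfect 5th (5th) — Db — is absent.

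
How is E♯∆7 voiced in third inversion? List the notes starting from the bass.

In root position, E♯∆7 is E♯–G𝄪–B♯–D𝄪.
Third inversion puts the seventh (D𝄪) in the bass.

D𝄪, E♯, G𝄪, B♯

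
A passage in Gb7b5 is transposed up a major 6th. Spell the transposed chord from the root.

Eb G Bbb Db

Gb up a major 6th → Eb. New chord: Eb dominant seventh flat five.
root → Eb
3rd (major 3rd) → G
5th (diminished 5th) → Bbb
7th (minor 7th) → Db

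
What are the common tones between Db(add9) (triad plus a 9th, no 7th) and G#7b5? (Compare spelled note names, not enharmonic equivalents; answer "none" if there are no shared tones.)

Db(add9): Db F Ab Eb
G#7b5: G# B# D F#
Common to both → none.

none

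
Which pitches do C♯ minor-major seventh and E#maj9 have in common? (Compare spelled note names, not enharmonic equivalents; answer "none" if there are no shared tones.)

C♯ minor-major seventh: C♯ E G♯ B♯
E#maj9: E♯ G𝄪 B♯ D𝄪 F𝄪
Common to both → B♯.

B♯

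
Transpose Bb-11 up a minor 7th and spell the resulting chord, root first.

Transposed root: Bb → Ab (minor 7th up). So we spell Ab minor eleventh:
- root: Ab
- minor 3rd: Cb
- perfect 5th: Eb
- minor 7th: Gb
- major 9th: Bb
- perfect 11th: Db

Ab, Cb, Eb, Gb, Bb, Db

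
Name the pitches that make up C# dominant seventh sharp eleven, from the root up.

C# E# G# B F##

Root C#, quality dominant seventh sharp eleven:
root → C#
3rd (major 3rd) → E#
5th (perfect 5th) → G#
7th (minor 7th) → B
11th (augmented 11th) → F##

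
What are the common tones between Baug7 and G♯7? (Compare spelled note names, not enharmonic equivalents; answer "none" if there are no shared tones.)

Baug7: B D# F## A
G♯7: G# B# D# F#
Common to both → D#.

D#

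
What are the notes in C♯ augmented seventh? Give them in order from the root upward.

C-sharp, E-sharp, G-double-sharp, B

C♯ augmented seventh: augmented seventh on C-sharp.
root → C-sharp
3rd (major 3rd) → E-sharp
5th (augmented 5th) → G-double-sharp
7th (minor 7th) → B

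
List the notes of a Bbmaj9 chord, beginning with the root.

B♭, D, F, A, C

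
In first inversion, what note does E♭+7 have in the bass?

G

E♭+7 in root position is Eb–G–B–Db.
First inversion places the third in the bass, which is G.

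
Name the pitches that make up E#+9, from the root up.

E# – G## – B## – D# – F##

E#+9: dominant ninth sharp five on E#.
E# — root
G## — major 3rd
B## — augmented 5th
D# — minor 7th
F## — major 9th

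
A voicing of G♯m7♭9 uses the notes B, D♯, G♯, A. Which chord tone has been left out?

G♯m7♭9 = G♯, B, D♯, F♯, A. The voicing lacks the 7th (minor 7th), F♯.

F♯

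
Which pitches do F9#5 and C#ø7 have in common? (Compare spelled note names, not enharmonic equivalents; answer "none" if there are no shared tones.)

F9#5: F A C# Eb G
C#ø7: C# E G B
Common to both → C#, G.

C#, G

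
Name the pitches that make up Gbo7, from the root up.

Root G♭, quality diminished seventh:
- root: G♭
- minor 3rd: B𝄫
- diminished 5th: D𝄫
- diminished 7th: F𝄫

G♭  B𝄫  D𝄫  F𝄫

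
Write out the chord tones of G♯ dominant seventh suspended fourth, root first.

G# C# D# F#

G♯ dominant seventh suspended fourth: dominant seventh suspended fourth on G#.
root → G#
4th (perfect 4th) → C#
5th (perfect 5th) → D#
7th (minor 7th) → F#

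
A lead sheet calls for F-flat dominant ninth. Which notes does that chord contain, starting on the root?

F-flat, A-flat, C-flat, E-double-flat, G-flat

Root F-flat, quality dominant ninth:
- root: F-flat
- major 3rd: A-flat
- perfect 5th: C-flat
- minor 7th: E-double-flat
- major 9th: G-flat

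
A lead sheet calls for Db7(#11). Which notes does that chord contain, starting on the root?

Db7(#11): dominant seventh sharp eleven on D♭.
- root: D♭
- major 3rd: F
- perfect 5th: A♭
- minor 7th: C♭
- augmented 11th: G

D♭  F  A♭  C♭  G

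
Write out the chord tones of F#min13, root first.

F# A C# E G# B D#

F#min13: minor thirteenth on F#.
root → F#
3rd (minor 3rd) → A
5th (perfect 5th) → C#
7th (minor 7th) → E
9th (major 9th) → G#
11th (perfect 11th) → B
13th (major 13th) → D#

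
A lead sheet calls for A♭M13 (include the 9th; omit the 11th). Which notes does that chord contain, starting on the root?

Ab C Eb G Bb F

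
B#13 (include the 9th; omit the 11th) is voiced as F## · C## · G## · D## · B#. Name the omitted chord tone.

A#

B#13 = B#, D##, F##, A#, C##, G##. The voicing lacks the 7th (minor 7th), A#.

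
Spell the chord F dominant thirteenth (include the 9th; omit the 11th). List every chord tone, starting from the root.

F A C Eb G D

F dominant thirteenth is a dominant thirteenth built on F.
Root: F
Major 3rd (3rd): A
Perfect 5th (5th): C
Minor 7th (7th): Eb
Major 9th (9th): G
Major 13th (13th): D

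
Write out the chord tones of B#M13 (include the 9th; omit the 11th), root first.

B♯, D𝄪, F𝄪, A𝄪, C𝄪, G𝄪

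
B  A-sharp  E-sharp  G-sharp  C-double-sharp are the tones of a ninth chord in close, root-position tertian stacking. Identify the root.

A-sharp

Stacking in thirds gives A-sharp – C-double-sharp – E-sharp – G-sharp – B, so A-sharp is the root — A-sharp dominant seventh flat nine.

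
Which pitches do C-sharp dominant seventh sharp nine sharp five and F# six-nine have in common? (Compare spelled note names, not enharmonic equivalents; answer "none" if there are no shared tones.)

C-sharp dominant seventh sharp nine sharp five = C♯, E♯, G𝄪, B, D𝄪.
F# six-nine = F♯, A♯, C♯, D♯, G♯.
Shared: C♯.

C♯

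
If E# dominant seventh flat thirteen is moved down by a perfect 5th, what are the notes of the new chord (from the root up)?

A perfect 5th down from E-sharp is A-sharp, so the new chord is A-sharp dominant seventh flat thirteen.
root → A-sharp
3rd (major 3rd) → C-double-sharp
5th (perfect 5th) → E-sharp
7th (minor 7th) → G-sharp
13th (minor 13th) → F-sharp

A-sharp C-double-sharp E-sharp G-sharp F-sharp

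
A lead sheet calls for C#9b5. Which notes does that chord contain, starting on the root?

C♯, E♯, G, B, D♯

Root C♯, quality dominant ninth flat five:
C♯ — root
E♯ — major 3rd
G — diminished 5th
B — minor 7th
D♯ — major 9th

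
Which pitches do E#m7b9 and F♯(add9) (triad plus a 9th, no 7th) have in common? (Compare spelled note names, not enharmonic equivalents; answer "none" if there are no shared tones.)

G#, F#

E#m7b9 = E#, G#, B#, D#, F#.
F♯(add9) = F#, A#, C#, G#.
Shared: G#, F#.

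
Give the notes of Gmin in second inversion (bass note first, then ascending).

D – G – Bb

Gmin = G–Bb–D; second inversion → fifth (D) lowest.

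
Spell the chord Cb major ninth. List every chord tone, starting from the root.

Cb major ninth is a major ninth built on C-flat.
Root: C-flat
Major 3rd (3rd): E-flat
Perfect 5th (5th): G-flat
Major 7th (7th): B-flat
Major 9th (9th): D-flat

C-flat, E-flat, G-flat, B-flat, D-flat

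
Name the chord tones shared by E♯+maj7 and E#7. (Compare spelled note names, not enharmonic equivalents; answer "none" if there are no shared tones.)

E#, G##

E♯+maj7 = E#, G##, B##, D##.
E#7 = E#, G##, B#, D#.
Shared: E#, G##.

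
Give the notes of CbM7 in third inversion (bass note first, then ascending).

Bb – Cb – Eb – Gb

In root position, CbM7 is Cb–Eb–Gb–Bb.
Third inversion puts the seventh (Bb) in the bass.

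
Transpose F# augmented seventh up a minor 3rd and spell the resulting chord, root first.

A, C-sharp, E-sharp, G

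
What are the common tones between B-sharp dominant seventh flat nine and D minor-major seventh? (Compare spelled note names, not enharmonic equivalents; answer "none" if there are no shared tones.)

C-sharp

B-sharp dominant seventh flat nine = B-sharp, D-double-sharp, F-double-sharp, A-sharp, C-sharp.
D minor-major seventh = D, F, A, C-sharp.
Shared: C-sharp.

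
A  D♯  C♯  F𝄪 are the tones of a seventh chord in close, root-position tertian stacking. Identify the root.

D♯

Arranged so that each adjacent pair is a third by letter name: D♯ – F𝄪 – A – C♯.
The bottom of that stack, D♯, is the root (this is D♯ dominant seventh flat five).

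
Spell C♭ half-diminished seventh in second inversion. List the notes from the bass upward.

In root position, C♭ half-diminished seventh is Cb–Ebb–Gbb–Bbb.
Second inversion puts the fifth (Gbb) in the bass.

Gbb  Bbb  Cb  Ebb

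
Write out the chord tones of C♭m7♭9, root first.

Cb Ebb Gb Bbb Dbb

C♭m7♭9 is a minor seventh flat nine built on Cb.
Cb — root
Ebb — minor 3rd
Gb — perfect 5th
Bbb — minor 7th
Dbb — minor 9th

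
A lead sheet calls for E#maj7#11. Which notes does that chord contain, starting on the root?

E♯ – G𝄪 – B♯ – D𝄪 – A𝄪

Root E♯, quality major seventh sharp eleven:
E♯ — root
G𝄪 — major 3rd
B♯ — perfect 5th
D𝄪 — major 7th
A𝄪 — augmented 11th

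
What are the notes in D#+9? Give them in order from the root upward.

D# F## A## C# E#

D#+9 is a dominant ninth sharp five built on D#.
- root: D#
- major 3rd: F##
- augmented 5th: A##
- minor 7th: C#
- major 9th: E#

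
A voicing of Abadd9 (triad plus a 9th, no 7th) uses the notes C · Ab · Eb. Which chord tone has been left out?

The full Abadd9 chord is Ab, C, Eb, Bb.
Comparing with the voicing, the major 9th (9th) — Bb — is absent.

Bb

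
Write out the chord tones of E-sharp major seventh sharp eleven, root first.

E♯, G𝄪, B♯, D𝄪, A𝄪

E-sharp major seventh sharp eleven is a major seventh sharp eleven built on E♯.
E♯ — root
G𝄪 — major 3rd
B♯ — perfect 5th
D𝄪 — major 7th
A𝄪 — augmented 11th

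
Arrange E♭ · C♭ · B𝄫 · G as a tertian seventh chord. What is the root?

C♭

Arranged so that each adjacent pair is a third by letter name: C♭ – E♭ – G – B𝄫.
The bottom of that stack, C♭, is the root (this is C♭ augmented seventh).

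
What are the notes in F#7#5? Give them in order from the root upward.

Root F#, quality augmented seventh:
root → F#
3rd (major 3rd) → A#
5th (augmented 5th) → C##
7th (minor 7th) → E

F#  A#  C##  E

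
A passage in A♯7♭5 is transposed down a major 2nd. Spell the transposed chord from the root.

G#  B#  D  F#

Transposed root: A# → G# (major 2nd down). So we spell G# dominant seventh flat five:
- root: G#
- major 3rd: B#
- diminished 5th: D
- minor 7th: F#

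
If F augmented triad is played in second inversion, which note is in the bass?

F augmented triad = F–A–C-sharp. Second inversion → fifth in the bass = C-sharp.

C-sharp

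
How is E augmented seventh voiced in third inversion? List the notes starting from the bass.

D  E  G-sharp  B-sharp

In root position, E augmented seventh is E–G-sharp–B-sharp–D.
Third inversion puts the seventh (D) in the bass.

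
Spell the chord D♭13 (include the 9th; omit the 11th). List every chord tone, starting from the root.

Db  F  Ab  Cb  Eb  Bb

Root Db, quality dominant thirteenth:
Root: Db
Major 3rd (3rd): F
Perfect 5th (5th): Ab
Minor 7th (7th): Cb
Major 9th (9th): Eb
Major 13th (13th): Bb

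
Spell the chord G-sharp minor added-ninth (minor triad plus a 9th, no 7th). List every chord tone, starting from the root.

G-sharp minor added-ninth is a minor added-ninth built on G-sharp.
Root: G-sharp
Minor 3rd (3rd): B
Perfect 5th (5th): D-sharp
Major 9th (9th): A-sharp

G-sharp  B  D-sharp  A-sharp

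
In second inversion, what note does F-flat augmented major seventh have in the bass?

F-flat augmented major seventh = F♭–A♭–C–E♭. Second inversion → fifth in the bass = C.

C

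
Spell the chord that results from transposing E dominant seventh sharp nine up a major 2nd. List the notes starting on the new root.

F-sharp, A-sharp, C-sharp, E, G-double-sharp

Transposed root: E → F-sharp (major 2nd up). So we spell F-sharp dominant seventh sharp nine:
Root: F-sharp
Major 3rd (3rd): A-sharp
Perfect 5th (5th): C-sharp
Minor 7th (7th): E
Augmented 9th (9th): G-double-sharp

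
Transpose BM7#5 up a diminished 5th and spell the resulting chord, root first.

F, A, C#, E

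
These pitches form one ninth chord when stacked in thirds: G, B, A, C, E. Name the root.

A

Stacking in thirds gives A – C – E – G – B, so A is the root — A minor ninth.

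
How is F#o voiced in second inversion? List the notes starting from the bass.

In root position, F#o is F#–A–C.
Second inversion puts the fifth (C) in the bass.

C, F#, A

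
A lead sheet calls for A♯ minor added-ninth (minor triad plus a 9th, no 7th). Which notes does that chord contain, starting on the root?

A♯ minor added-ninth is a minor added-ninth built on A-sharp.
A-sharp — root
C-sharp — minor 3rd
E-sharp — perfect 5th
B-sharp — major 9th

A-sharp, C-sharp, E-sharp, B-sharp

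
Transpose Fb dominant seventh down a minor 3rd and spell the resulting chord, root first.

D-flat F A-flat C-flat

F-flat down a minor 3rd → D-flat. New chord: D-flat dominant seventh.
- root: D-flat
- major 3rd: F
- perfect 5th: A-flat
- minor 7th: C-flat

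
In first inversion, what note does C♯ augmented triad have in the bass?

E-sharp

C♯ augmented triad = C-sharp–E-sharp–G-double-sharp. First inversion → third in the bass = E-sharp.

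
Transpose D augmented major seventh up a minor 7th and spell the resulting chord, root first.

C, E, G#, B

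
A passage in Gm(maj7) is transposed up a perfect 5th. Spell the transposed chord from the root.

D, F, A, C#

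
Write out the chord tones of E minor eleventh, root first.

E – G – B – D – F-sharp – A

E minor eleventh: minor eleventh on E.
Root: E
Minor 3rd (3rd): G
Perfect 5th (5th): B
Minor 7th (7th): D
Major 9th (9th): F-sharp
Perfect 11th (11th): A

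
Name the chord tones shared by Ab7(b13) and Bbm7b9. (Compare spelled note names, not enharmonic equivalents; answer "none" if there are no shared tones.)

A♭

Ab7(b13): A♭ C E♭ G♭ F♭
Bbm7b9: B♭ D♭ F A♭ C♭
Common to both → A♭.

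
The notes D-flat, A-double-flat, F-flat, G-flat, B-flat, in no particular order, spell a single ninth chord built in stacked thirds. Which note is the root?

G-flat

Arranged so that each adjacent pair is a third by letter name: G-flat – B-flat – D-flat – F-flat – A-double-flat.
The bottom of that stack, G-flat, is the root (this is G-flat dominant seventh flat nine).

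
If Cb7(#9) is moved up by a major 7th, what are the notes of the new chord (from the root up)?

B♭ – D – F – A♭ – C♯

A major 7th up from C♭ is B♭, so the new chord is B♭ dominant seventh sharp nine.
B♭ — root
D — major 3rd
F — perfect 5th
A♭ — minor 7th
C♯ — augmented 9th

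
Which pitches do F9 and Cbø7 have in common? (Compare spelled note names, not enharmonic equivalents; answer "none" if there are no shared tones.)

none

F9: F A C Eb G
Cbø7: Cb Ebb Gbb Bbb
Common to both → none.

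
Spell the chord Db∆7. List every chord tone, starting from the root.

Db∆7: major seventh on Db.
Root: Db
Major 3rd (3rd): F
Perfect 5th (5th): Ab
Major 7th (7th): C

Db F Ab C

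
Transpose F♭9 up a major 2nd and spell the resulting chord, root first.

Fb up a major 2nd → Gb. New chord: Gb dominant ninth.
root → Gb
3rd (major 3rd) → Bb
5th (perfect 5th) → Db
7th (minor 7th) → Fb
9th (major 9th) → Ab

Gb, Bb, Db, Fb, Ab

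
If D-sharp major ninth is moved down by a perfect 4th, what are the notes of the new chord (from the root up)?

A-sharp C-double-sharp E-sharp G-double-sharp B-sharp

D-sharp down a perfect 4th → A-sharp. New chord: A-sharp major ninth.
- root: A-sharp
- major 3rd: C-double-sharp
- perfect 5th: E-sharp
- major 7th: G-double-sharp
- major 9th: B-sharp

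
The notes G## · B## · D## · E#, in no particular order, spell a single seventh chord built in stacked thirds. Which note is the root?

E#

Stacking in thirds gives E# – G## – B## – D##, so E# is the root — E# augmented major seventh.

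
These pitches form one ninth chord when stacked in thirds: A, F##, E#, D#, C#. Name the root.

D#

Arranged so that each adjacent pair is a third by letter name: D# – F## – A – C# – E#.
The bottom of that stack, D#, is the root (this is D# dominant ninth flat five).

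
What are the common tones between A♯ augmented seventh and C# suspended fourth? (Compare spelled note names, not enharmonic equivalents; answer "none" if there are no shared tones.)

G-sharp

A♯ augmented seventh: A-sharp C-double-sharp E-double-sharp G-sharp
C# suspended fourth: C-sharp F-sharp G-sharp
Common to both → G-sharp.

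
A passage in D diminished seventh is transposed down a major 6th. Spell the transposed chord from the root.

F A-flat C-flat E-double-flat

A major 6th down from D is F, so the new chord is F diminished seventh.
Root: F
Minor 3rd (3rd): A-flat
Diminished 5th (5th): C-flat
Diminished 7th (7th): E-double-flat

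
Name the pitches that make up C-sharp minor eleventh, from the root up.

C-sharp minor eleventh is a minor eleventh built on C-sharp.
- root: C-sharp
- minor 3rd: E
- perfect 5th: G-sharp
- minor 7th: B
- major 9th: D-sharp
- perfect 11th: F-sharp

C-sharp, E, G-sharp, B, D-sharp, F-sharp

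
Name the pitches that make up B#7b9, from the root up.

B#, D##, F##, A#, C#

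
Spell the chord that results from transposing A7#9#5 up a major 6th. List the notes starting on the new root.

A major 6th up from A is F♯, so the new chord is F♯ dominant seventh sharp nine sharp five.
root → F♯
3rd (major 3rd) → A♯
5th (augmented 5th) → C𝄪
7th (minor 7th) → E
9th (augmented 9th) → G𝄪

F♯, A♯, C𝄪, E, G𝄪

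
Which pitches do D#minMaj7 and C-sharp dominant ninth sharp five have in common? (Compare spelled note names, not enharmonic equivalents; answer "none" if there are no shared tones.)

D#

D#minMaj7: D# F# A# C##
C-sharp dominant ninth sharp five: C# E# G## B D#
Common to both → D#.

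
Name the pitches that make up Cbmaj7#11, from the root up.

Root Cb, quality major seventh sharp eleven:
root → Cb
3rd (major 3rd) → Eb
5th (perfect 5th) → Gb
7th (major 7th) → Bb
11th (augmented 11th) → F

Cb Eb Gb Bb F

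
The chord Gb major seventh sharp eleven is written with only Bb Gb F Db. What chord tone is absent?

C

The full Gb major seventh sharp eleven chord is Gb, Bb, Db, F, C.
Comparing with the voicing, the augmented 11th (11th) — C — is absent.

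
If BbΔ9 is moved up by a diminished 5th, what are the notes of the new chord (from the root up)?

Transposed root: B♭ → F♭ (diminished 5th up). So we spell F♭ major ninth:
F♭ — root
A♭ — major 3rd
C♭ — perfect 5th
E♭ — major 7th
G♭ — major 9th

F♭  A♭  C♭  E♭  G♭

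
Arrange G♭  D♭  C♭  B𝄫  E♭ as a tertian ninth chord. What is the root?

Arranged so that each adjacent pair is a third by letter name: C♭ – E♭ – G♭ – B𝄫 – D♭.
The bottom of that stack, C♭, is the root (this is C♭ dominant ninth).

C♭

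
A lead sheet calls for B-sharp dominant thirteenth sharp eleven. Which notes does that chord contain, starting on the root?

B-sharp dominant thirteenth sharp eleven is a dominant thirteenth sharp eleven built on B-sharp.
Root: B-sharp
Major 3rd (3rd): D-double-sharp
Perfect 5th (5th): F-double-sharp
Minor 7th (7th): A-sharp
Major 9th (9th): C-double-sharp
Augmented 11th (11th): E-double-sharp
Major 13th (13th): G-double-sharp

B-sharp – D-double-sharp – F-double-sharp – A-sharp – C-double-sharp – E-double-sharp – G-double-sharp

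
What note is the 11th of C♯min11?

F#

C♯min11 is built on C#; its 11th is a perfect 11th above the root.
A fourth above C uses the letter F, and the perfect 11th above C# is F#.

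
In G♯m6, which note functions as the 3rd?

B

Root of G♯m6 = G#. The 3rd is a minor 3rd: G# up a minor 3rd → B.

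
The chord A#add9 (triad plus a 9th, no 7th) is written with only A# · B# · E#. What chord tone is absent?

C##

The full A#add9 chord is A#, C##, E#, B#.
Comparing with the voicing, the major 3rd (3rd) — C## — is absent.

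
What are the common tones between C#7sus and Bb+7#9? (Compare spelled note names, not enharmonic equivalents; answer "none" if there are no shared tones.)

C#, F#

C#7sus = C#, F#, G#, B.
Bb+7#9 = Bb, D, F#, Ab, C#.
Shared: C#, F#.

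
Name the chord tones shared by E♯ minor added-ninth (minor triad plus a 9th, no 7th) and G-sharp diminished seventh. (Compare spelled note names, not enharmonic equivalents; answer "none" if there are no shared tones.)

E♯ minor added-ninth: E-sharp G-sharp B-sharp F-double-sharp
G-sharp diminished seventh: G-sharp B D F
Common to both → G-sharp.

G-sharp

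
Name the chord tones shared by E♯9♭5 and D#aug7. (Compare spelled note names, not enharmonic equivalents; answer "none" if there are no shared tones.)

E♯9♭5 = E#, G##, B, D#, F##.
D#aug7 = D#, F##, A##, C#.
Shared: D#, F##.

D# F##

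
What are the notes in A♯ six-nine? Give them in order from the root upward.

A♯ six-nine is a six-nine built on A-sharp.
A-sharp — root
C-double-sharp — major 3rd
E-sharp — perfect 5th
F-double-sharp — major 6th
B-sharp — major 9th

A-sharp, C-double-sharp, E-sharp, F-double-sharp, B-sharp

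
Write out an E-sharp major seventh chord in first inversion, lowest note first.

E-sharp major seventh = E♯–G𝄪–B♯–D𝄪; first inversion → third (G𝄪) lowest.

G𝄪  B♯  D𝄪  E♯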